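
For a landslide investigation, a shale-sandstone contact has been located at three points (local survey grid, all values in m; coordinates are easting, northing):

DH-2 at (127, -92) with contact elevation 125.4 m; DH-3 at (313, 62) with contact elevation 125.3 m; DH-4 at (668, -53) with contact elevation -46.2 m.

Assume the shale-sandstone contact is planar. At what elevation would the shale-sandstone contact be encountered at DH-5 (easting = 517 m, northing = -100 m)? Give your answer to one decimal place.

-13.4 m

Let the plane be z = a·easting + b·northing + c.
DH-3−DH-2: 186a + 154b = −0.1;  DH-4−DH-2: 541a + 39b = −171.6.
Solving gives a = −0.34739, b = 0.41893.
Then c = 125.4 − a·127 − b·-92 = 208.06.
At (517, -100): z = −179.6 − 41.9 + 208.06 = -13.4 m.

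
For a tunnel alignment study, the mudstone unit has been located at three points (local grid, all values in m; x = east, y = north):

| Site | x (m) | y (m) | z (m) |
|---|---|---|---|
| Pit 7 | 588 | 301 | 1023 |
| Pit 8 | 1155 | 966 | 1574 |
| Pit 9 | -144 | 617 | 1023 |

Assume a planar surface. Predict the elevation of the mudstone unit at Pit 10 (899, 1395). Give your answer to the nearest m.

1767 m

Two edge vectors: Pit 7→Pit 8 = (567, 665, 551), Pit 7→Pit 9 = (-732, 316, 0).
Normal n = (Pit 7→Pit 8) × (Pit 7→Pit 9) = (-174116, -403332, 665952).
So ∂z/∂x = −n_x/n_z = 0.26145 and ∂z/∂y = −n_y/n_z = 0.60565.
Intercept c from Pit 7: 1023 − 153.74 − 182.30 = 686.97.
At (899, 1395): z = 235.0 + 844.9 + 686.97 = 1766.9 m.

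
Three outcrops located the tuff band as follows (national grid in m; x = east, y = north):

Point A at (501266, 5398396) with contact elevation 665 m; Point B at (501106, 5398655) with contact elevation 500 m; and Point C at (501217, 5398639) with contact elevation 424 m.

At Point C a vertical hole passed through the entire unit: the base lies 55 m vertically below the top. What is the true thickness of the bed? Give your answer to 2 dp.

Two edge vectors: Point A→Point B = (-160, 259, -165), Point A→Point C = (-49, 243, -241).
Normal n = (Point A→Point B) × (Point A→Point C) = (-22324, -30475, -26189).
So ∂z/∂x = −n_x/n_z = −0.85242 and ∂z/∂y = −n_y/n_z = −1.16366.
|∇z| = √(a²+b²) = 1.44247, so dip δ = arctan(1.44247) = 55.27°.
True thickness = vertical thickness × cos δ = 55 × cos 55.27° = 31.34 m.

31.34 m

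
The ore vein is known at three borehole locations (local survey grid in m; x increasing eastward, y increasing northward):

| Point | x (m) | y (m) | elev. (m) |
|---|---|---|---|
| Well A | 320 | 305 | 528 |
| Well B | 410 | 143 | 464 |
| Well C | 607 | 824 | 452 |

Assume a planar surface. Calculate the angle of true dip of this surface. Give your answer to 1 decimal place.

Let the plane be z = a·x + b·y + c.
Well B−Well A: 90a − 162b = −64;  Well C−Well A: 287a + 519b = −76.
Solving gives a = −0.48848, b = 0.12369.
Gradient magnitude |∇z| = √(a² + b²) = √(0.23861 + 0.01530) = 0.50389.
True dip = arctan(0.50389) = 26.7°, dipping toward ESE (azimuth ≈ 104°).

26.7°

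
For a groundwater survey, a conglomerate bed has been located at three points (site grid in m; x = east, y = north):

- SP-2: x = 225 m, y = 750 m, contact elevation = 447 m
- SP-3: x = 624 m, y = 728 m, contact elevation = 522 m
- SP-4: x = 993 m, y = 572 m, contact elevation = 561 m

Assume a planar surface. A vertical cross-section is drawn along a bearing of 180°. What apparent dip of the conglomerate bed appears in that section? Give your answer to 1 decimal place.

Let the plane be z = a·x + b·y + c.
SP-3−SP-2: 399a − 22b = 75;  SP-4−SP-2: 768a − 178b = 114.
Solving gives a = 0.20031, b = 0.22381.
Unit vector along 180° is (sin 180°, cos 180°) = (0.0000, -1.0000).
Slope in that direction = a·(0.0000) + b·(-1.0000) = −0.22381.
Apparent dip = arctan|0.22381| = 12.6° (true dip is 16.7°, so apparent ≤ true as expected).

12.6°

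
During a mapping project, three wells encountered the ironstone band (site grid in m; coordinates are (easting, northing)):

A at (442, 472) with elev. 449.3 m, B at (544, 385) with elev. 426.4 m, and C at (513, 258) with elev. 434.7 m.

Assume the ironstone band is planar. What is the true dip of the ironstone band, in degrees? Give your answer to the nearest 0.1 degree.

13.1°

Let the plane be z = a·E + b·N + c.
B−A: 102a − 87b = −22.9;  C−A: 71a − 214b = −14.6.
Solving gives a = −0.23196, b = −0.00873.
Gradient magnitude |∇z| = √(a² + b²) = √(0.05381 + 0.00008) = 0.23212.
True dip = arctan(0.23212) = 13.1°, dipping toward E (azimuth ≈ 088°).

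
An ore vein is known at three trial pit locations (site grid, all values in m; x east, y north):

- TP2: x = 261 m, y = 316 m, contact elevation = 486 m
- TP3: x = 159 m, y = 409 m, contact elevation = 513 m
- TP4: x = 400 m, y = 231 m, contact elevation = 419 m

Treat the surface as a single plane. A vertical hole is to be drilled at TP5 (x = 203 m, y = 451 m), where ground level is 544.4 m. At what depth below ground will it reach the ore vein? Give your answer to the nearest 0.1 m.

Two edge vectors: TP2→TP3 = (-102, 93, 27), TP2→TP4 = (139, -85, -67).
Normal n = (TP2→TP3) × (TP2→TP4) = (-3936, -3081, -4257).
So ∂z/∂x = −n_x/n_z = −0.92459 and ∂z/∂y = −n_y/n_z = −0.72375.
Intercept c from TP2: 486 + 241.32 + 228.70 = 956.02.
At (203, 451): z_contact = −187.69 − 326.41 + 956.02 = 441.92 m.
Depth below ground = 544.4 − 441.92 = 102.5 m.

102.5 m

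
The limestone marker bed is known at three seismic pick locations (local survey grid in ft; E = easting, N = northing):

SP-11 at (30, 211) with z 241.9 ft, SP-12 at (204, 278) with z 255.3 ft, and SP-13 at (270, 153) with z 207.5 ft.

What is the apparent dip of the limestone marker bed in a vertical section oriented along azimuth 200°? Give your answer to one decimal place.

17.2°

Two edge vectors: SP-11→SP-12 = (174, 67, 13.4), SP-11→SP-13 = (240, -58, -34.4).
Normal n = (SP-11→SP-12) × (SP-11→SP-13) = (-1527.6, 9201.6, -26172).
So ∂z/∂E = −n_x/n_z = −0.05837 and ∂z/∂N = −n_y/n_z = 0.35158.
Unit vector along 200° is (sin 200°, cos 200°) = (-0.3420, -0.9397).
Slope in that direction = a·(-0.3420) + b·(-0.9397) = −0.31042.
Apparent dip = arctan|0.31042| = 17.2° (true dip is 19.6°, so apparent ≤ true as expected).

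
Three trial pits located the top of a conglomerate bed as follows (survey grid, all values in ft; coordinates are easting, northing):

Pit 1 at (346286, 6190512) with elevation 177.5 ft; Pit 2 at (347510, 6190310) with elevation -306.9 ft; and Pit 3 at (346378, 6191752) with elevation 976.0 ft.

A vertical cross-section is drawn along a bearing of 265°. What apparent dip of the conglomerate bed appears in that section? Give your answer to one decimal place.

Let the plane be z = a·easting + b·northing + c.
Pit 2−Pit 1: 1224a − 202b = −484.4;  Pit 3−Pit 1: 92a + 1240b = 798.5.
Solving gives a = −0.28598, b = 0.66517.
Unit vector along 265° is (sin 265°, cos 265°) = (-0.9962, -0.0872).
Slope in that direction = a·(-0.9962) + b·(-0.0872) = 0.22692.
Apparent dip = arctan|0.22692| = 12.8° (true dip is 35.9°, so apparent ≤ true as expected).

12.8°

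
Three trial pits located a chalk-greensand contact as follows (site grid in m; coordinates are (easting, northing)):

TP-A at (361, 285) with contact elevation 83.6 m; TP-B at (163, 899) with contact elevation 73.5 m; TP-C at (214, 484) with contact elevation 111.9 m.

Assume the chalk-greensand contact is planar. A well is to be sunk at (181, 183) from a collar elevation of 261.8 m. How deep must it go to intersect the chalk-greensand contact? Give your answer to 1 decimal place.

Two edge vectors: TP-A→TP-B = (-198, 614, -10.1), TP-A→TP-C = (-147, 199, 28.3).
Normal n = (TP-A→TP-B) × (TP-A→TP-C) = (19386.1, 7088.1, 50856).
So ∂z/∂E = −n_x/n_z = −0.38120 and ∂z/∂N = −n_y/n_z = −0.13938.
Intercept c from TP-A: 83.6 + 137.61 + 39.72 = 260.93.
At (181, 183): z_contact = −69.00 − 25.51 + 260.93 = 166.43 m.
Depth below ground = 261.8 − 166.43 = 95.4 m.

95.4 m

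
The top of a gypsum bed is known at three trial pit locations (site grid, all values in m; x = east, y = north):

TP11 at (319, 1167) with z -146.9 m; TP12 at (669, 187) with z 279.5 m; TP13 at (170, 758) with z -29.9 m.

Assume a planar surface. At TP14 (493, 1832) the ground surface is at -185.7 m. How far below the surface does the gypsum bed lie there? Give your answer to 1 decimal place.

165.5 m

Let the plane be z = a·x + b·y + c.
TP12−TP11: 350a − 980b = 426.4;  TP13−TP11: −149a − 409b = 117.
Solving gives a = 0.206583, b = −0.361322.
Then c = -146.9 − a·319 − b·1167 = 208.86.
At (493, 1832): z_contact = 101.85 − 661.94 + 208.86 = -351.23 m.
Depth below ground = -185.7 − (-351.23) = 165.5 m.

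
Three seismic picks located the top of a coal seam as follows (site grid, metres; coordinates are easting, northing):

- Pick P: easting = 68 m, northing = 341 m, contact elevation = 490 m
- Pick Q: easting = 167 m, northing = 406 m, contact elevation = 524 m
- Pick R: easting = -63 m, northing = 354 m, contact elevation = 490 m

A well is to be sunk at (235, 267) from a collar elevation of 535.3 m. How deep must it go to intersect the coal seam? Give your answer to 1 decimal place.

Two edge vectors: Pick P→Pick Q = (99, 65, 34), Pick P→Pick R = (-131, 13, 0).
Normal n = (Pick P→Pick Q) × (Pick P→Pick R) = (-442, -4454, 9802).
So ∂z/∂easting = −n_x/n_z = 0.04509 and ∂z/∂northing = −n_y/n_z = 0.45440.
Intercept c from Pick P: 490 − 3.07 − 154.95 = 331.98.
At (235, 267): z_contact = 10.60 + 121.32 + 331.98 = 463.91 m.
Depth below ground = 535.3 − 463.91 = 71.4 m.

71.4 m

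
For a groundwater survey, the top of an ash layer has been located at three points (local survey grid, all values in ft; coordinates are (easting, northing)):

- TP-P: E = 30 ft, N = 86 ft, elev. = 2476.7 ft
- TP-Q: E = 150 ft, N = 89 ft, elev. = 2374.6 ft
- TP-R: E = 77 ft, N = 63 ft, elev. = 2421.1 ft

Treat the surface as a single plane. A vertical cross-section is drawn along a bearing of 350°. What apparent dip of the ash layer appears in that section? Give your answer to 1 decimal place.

38.2°

Let the plane be z = a·E + b·N + c.
TP-Q−TP-P: 120a + 3b = −102.1;  TP-R−TP-P: 47a − 23b = −55.6.
Solving gives a = −0.86698, b = 0.64574.
Unit vector along 350° is (sin 350°, cos 350°) = (-0.1736, 0.9848).
Slope in that direction = a·(-0.1736) + b·(0.9848) = 0.78648.
Apparent dip = arctan|0.78648| = 38.2° (true dip is 47.2°, so apparent ≤ true as expected).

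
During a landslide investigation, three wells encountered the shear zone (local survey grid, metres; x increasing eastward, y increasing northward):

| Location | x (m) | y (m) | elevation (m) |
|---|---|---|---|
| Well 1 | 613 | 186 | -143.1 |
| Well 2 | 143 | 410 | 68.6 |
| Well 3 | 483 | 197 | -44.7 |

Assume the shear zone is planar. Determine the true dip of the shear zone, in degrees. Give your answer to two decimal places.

Let the plane be z = a·x + b·y + c.
Well 2−Well 1: −470a + 224b = 211.7;  Well 3−Well 1: −130a + 11b = 98.4.
Solving gives a = −0.82309, b = −0.78192.
Gradient magnitude |∇z| = √(a² + b²) = √(0.67747 + 0.61140) = 1.13528.
True dip = arctan(1.13528) = 48.63°, dipping toward NE (azimuth ≈ 046°).

48.63°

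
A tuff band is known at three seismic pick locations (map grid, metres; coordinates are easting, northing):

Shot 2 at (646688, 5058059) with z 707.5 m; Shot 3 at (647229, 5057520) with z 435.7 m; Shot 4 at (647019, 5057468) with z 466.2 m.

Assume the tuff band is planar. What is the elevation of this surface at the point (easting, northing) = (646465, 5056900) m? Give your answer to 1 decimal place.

Two edge vectors: Shot 2→Shot 3 = (541, -539, -271.8), Shot 2→Shot 4 = (331, -591, -241.3).
Normal n = (Shot 2→Shot 3) × (Shot 2→Shot 4) = (-30573.1, 40577.5, -141322).
So ∂z/∂easting = −n_x/n_z = −0.216336452 and ∂z/∂northing = −n_y/n_z = 0.287127977.
Intercept c from Shot 2: 707.5 + 139902.19 − 1452310.25 = −1311700.56.
At (646465, 5056900): z = −139853.9 + 1451977.5 − 1311700.56 = 423.0 m.

423.0 m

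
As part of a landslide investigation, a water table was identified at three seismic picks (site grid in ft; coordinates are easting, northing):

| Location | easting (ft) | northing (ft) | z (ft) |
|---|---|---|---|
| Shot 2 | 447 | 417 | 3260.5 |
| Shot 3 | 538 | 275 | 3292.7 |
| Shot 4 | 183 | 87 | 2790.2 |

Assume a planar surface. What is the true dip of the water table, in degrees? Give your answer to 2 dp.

51.43°

Two edge vectors: Shot 2→Shot 3 = (91, -142, 32.2), Shot 2→Shot 4 = (-264, -330, -470.3).
Normal n = (Shot 2→Shot 3) × (Shot 2→Shot 4) = (77408.6, 34296.5, -67518).
So ∂z/∂easting = −n_x/n_z = 1.14649 and ∂z/∂northing = −n_y/n_z = 0.50796.
Gradient magnitude |∇z| = √(a² + b²) = √(1.31444 + 0.25802) = 1.25398.
True dip = arctan(1.25398) = 51.43°, dipping toward WSW (azimuth ≈ 246°).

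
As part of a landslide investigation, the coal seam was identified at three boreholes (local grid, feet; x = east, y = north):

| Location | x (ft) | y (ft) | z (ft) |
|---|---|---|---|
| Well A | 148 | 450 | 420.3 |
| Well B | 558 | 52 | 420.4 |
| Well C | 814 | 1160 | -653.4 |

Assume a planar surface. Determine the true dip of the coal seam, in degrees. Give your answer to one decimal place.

47.8°

Two edge vectors: Well A→Well B = (410, -398, 0.1), Well A→Well C = (666, 710, -1073.7).
Normal n = (Well A→Well B) × (Well A→Well C) = (427261.6, 440283.6, 556168).
So ∂z/∂x = −n_x/n_z = −0.76822 and ∂z/∂y = −n_y/n_z = −0.79164.
Gradient magnitude |∇z| = √(a² + b²) = √(0.59017 + 0.62669) = 1.10311.
True dip = arctan(1.10311) = 47.8°, dipping toward NE (azimuth ≈ 044°).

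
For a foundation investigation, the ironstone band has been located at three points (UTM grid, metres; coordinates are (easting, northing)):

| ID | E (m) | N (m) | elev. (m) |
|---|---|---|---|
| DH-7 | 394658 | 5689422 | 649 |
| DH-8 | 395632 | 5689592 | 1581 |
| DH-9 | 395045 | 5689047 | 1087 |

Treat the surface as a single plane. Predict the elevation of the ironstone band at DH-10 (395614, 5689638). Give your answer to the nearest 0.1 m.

Let the plane be z = a·E + b·N + c.
DH-8−DH-7: 974a + 170b = 932;  DH-9−DH-7: 387a − 375b = 438.
Solving gives a = 0.983574610, b = −0.152951002.
Then c = 649 − a·394658 − b·5689422 = 482676.21.
At (395614, 5689638): z = 389115.9 − 870235.8 + 482676.21 = 1556.3 m.

1556.3 m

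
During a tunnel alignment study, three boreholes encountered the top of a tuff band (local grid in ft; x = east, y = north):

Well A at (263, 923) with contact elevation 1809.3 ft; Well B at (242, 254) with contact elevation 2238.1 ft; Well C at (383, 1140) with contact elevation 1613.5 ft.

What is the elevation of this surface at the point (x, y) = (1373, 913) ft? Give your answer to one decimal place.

Let the plane be z = a·x + b·y + c.
Well B−Well A: −21a − 669b = 428.8;  Well C−Well A: 120a + 217b = −195.8.
Solving gives a = −0.501045, b = −0.625229.
Then c = 1809.3 − a·263 − b·923 = 2518.16.
At (1373, 913): z = −687.9 − 570.8 + 2518.16 = 1259.4 ft.

1259.4 ft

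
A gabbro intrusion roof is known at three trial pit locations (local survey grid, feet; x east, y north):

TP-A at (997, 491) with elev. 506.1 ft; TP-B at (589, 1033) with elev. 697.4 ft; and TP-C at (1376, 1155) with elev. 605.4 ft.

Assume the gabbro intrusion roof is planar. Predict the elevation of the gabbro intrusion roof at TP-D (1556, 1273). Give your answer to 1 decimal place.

Two edge vectors: TP-A→TP-B = (-408, 542, 191.3), TP-A→TP-C = (379, 664, 99.3).
Normal n = (TP-A→TP-B) × (TP-A→TP-C) = (-73202.6, 113017.1, -476330).
So ∂z/∂x = −n_x/n_z = −0.153680 and ∂z/∂y = −n_y/n_z = 0.237266.
Intercept c from TP-A: 506.1 + 153.22 − 116.50 = 542.82.
At (1556, 1273): z = −239.1 + 302.0 + 542.82 = 605.7 ft.

605.7 ft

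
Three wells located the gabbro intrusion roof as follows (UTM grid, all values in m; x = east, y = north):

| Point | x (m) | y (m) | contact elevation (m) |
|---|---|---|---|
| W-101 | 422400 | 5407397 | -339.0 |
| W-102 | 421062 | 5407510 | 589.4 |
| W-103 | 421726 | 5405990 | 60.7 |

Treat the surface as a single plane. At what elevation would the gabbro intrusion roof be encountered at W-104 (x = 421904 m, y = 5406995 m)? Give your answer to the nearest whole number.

Two edge vectors: W-101→W-102 = (-1338, 113, 928.4), W-101→W-103 = (-674, -1407, 399.7).
Normal n = (W-101→W-102) × (W-101→W-103) = (1351424.9, -90943, 1958728).
So ∂z/∂x = −n_x/n_z = −0.68995026 and ∂z/∂y = −n_y/n_z = 0.04642962.
Intercept c from W-101: -339 + 291434.99 − 251063.40 = 40032.59.
At (421904, 5406995): z = −291092.8 + 251044.7 + 40032.59 = -15.4 m.

-15 m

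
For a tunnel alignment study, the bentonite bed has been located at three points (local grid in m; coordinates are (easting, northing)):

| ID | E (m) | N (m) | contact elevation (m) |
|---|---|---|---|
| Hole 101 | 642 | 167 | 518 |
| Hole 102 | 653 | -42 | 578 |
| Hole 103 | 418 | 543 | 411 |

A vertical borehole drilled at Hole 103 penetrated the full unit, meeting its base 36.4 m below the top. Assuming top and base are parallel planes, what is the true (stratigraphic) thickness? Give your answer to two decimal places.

Two edge vectors: Hole 101→Hole 102 = (11, -209, 60), Hole 101→Hole 103 = (-224, 376, -107).
Normal n = (Hole 101→Hole 102) × (Hole 101→Hole 103) = (-197, -12263, -42680).
So ∂z/∂E = −n_x/n_z = −0.00462 and ∂z/∂N = −n_y/n_z = −0.28732.
|∇z| = √(a²+b²) = 0.28736, so dip δ = arctan(0.28736) = 16.03°.
True thickness = vertical thickness × cos δ = 36.4 × cos 16.03° = 34.98 m.

34.98 m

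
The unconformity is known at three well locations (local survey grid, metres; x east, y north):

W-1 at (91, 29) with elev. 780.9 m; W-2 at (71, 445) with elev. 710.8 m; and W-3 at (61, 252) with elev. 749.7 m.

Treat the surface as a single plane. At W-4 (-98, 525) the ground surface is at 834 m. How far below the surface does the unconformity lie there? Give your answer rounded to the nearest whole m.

82 m

Two edge vectors: W-1→W-2 = (-20, 416, -70.1), W-1→W-3 = (-30, 223, -31.2).
Normal n = (W-1→W-2) × (W-1→W-3) = (2653.1, 1479, 8020).
So ∂z/∂x = −n_x/n_z = −0.33081 and ∂z/∂y = −n_y/n_z = −0.18441.
Intercept c from W-1: 780.9 + 30.10 + 5.35 = 816.35.
At (-98, 525): z_contact = 32.4 − 96.8 + 816.35 = 752.0 m.
Depth below ground = 834 − 752.0 = 82 m.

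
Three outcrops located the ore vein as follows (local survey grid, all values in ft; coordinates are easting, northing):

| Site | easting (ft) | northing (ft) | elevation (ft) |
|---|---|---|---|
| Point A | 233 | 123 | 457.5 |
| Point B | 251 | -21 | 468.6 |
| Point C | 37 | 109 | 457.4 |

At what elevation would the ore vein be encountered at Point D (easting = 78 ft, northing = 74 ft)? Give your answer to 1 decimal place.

460.3 ft

Two edge vectors: Point A→Point B = (18, -144, 11.1), Point A→Point C = (-196, -14, -0.1).
Normal n = (Point A→Point B) × (Point A→Point C) = (169.8, -2173.8, -28476).
So ∂z/∂easting = −n_x/n_z = 0.00596 and ∂z/∂northing = −n_y/n_z = −0.07634.
Intercept c from Point A: 457.5 − 1.39 + 9.39 = 465.50.
At (78, 74): z = 0.5 − 5.6 + 465.50 = 460.3 ft.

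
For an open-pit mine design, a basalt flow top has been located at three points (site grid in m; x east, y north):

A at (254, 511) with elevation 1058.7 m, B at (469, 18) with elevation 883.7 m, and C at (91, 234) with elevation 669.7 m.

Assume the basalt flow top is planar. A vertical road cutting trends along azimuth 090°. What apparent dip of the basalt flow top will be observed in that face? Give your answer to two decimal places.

Two edge vectors: A→B = (215, -493, -175), A→C = (-163, -277, -389).
Normal n = (A→B) × (A→C) = (143302, 112160, -139914).
So ∂z/∂x = −n_x/n_z = 1.02421 and ∂z/∂y = −n_y/n_z = 0.80164.
Unit vector along 090° is (sin 90°, cos 90°) = (1.0000, 0.0000).
Slope in that direction = a·(1.0000) + b·(0.0000) = 1.02421.
Apparent dip = arctan|1.02421| = 45.69° (true dip is 52.4°, so apparent ≤ true as expected).

45.69°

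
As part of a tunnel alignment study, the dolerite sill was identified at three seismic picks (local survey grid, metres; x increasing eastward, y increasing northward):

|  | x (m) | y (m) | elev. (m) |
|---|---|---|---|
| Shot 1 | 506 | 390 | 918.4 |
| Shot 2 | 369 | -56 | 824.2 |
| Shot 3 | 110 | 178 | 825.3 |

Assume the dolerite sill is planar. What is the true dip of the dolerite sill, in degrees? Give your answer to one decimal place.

12.5°

Two edge vectors: Shot 1→Shot 2 = (-137, -446, -94.2), Shot 1→Shot 3 = (-396, -212, -93.1).
Normal n = (Shot 1→Shot 2) × (Shot 1→Shot 3) = (21552.2, 24548.5, -147572).
So ∂z/∂x = −n_x/n_z = 0.14605 and ∂z/∂y = −n_y/n_z = 0.16635.
Gradient magnitude |∇z| = √(a² + b²) = √(0.02133 + 0.02767) = 0.22136.
True dip = arctan(0.22136) = 12.5°, dipping toward SW (azimuth ≈ 221°).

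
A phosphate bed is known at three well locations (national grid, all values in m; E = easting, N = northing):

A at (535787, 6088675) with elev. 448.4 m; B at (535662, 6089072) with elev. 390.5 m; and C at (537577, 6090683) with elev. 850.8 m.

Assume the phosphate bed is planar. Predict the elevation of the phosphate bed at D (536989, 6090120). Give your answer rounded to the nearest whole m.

713 m

Let the plane be z = a·E + b·N + c.
B−A: −125a + 397b = −57.9;  C−A: 1790a + 2008b = 402.4.
Solving gives a = 0.28702931, b = −0.05546936.
Then c = 448.4 − a·535787 − b·6088675 = 184396.73.
At (536989, 6090120): z = 154131.6 − 337815.1 + 184396.73 = 713.3 m.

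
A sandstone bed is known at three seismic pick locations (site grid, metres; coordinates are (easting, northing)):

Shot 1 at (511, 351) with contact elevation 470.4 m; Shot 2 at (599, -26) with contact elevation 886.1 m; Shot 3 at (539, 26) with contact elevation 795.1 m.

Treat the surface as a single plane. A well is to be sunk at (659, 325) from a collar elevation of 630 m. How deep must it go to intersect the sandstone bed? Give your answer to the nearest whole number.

Let the plane be z = a·E + b·N + c.
Shot 2−Shot 1: 88a − 377b = 415.7;  Shot 3−Shot 1: 28a − 325b = 324.7.
Solving gives a = 0.70331, b = −0.93848.
Then c = 470.4 − a·511 − b·351 = 440.41.
At (659, 325): z_contact = 463.5 − 305.0 + 440.41 = 598.9 m.
Depth below ground = 630 − 598.9 = 31 m.

31 m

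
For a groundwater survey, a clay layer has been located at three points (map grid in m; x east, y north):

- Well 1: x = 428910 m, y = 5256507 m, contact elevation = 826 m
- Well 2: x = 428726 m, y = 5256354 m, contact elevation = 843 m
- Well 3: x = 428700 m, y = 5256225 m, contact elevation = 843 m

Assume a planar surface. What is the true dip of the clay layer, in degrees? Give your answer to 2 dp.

Two edge vectors: Well 1→Well 2 = (-184, -153, 17), Well 1→Well 3 = (-210, -282, 17).
Normal n = (Well 1→Well 2) × (Well 1→Well 3) = (2193, -442, 19758).
So ∂z/∂x = −n_x/n_z = −0.11099 and ∂z/∂y = −n_y/n_z = 0.02237.
Gradient magnitude |∇z| = √(a² + b²) = √(0.01232 + 0.00050) = 0.11322.
True dip = arctan(0.11322) = 6.46°, dipping toward ESE (azimuth ≈ 101°).

6.46°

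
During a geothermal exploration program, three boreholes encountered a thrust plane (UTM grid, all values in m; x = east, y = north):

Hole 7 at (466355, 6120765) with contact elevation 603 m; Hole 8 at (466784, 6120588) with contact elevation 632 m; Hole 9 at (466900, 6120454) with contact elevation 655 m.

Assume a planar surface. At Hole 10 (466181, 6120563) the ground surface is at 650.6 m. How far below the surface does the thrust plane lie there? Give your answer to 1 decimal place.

11.2 m

Let the plane be z = a·x + b·y + c.
Hole 8−Hole 7: 429a − 177b = 29;  Hole 9−Hole 7: 545a − 311b = 52.
Solving gives a = −0.005006224, b = −0.175975537.
Then c = 603 − a·466355 − b·6120765 = 1080042.59.
At (466181, 6120563): z_contact = −2333.81 − 1077069.36 + 1080042.59 = 639.42 m.
Depth below ground = 650.6 − 639.42 = 11.2 m.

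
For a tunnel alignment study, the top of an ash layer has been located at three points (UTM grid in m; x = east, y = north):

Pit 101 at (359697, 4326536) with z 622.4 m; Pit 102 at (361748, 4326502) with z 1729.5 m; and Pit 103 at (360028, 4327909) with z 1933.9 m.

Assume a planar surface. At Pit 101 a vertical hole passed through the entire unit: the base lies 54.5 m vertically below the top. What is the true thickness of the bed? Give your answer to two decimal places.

Two edge vectors: Pit 101→Pit 102 = (2051, -34, 1107.1), Pit 101→Pit 103 = (331, 1373, 1311.5).
Normal n = (Pit 101→Pit 102) × (Pit 101→Pit 103) = (-1564639.3, -2323436.4, 2827277).
So ∂z/∂x = −n_x/n_z = 0.55341 and ∂z/∂y = −n_y/n_z = 0.82179.
|∇z| = √(a²+b²) = 0.99076, so dip δ = arctan(0.99076) = 44.73°.
True thickness = vertical thickness × cos δ = 54.5 × cos 44.73° = 38.72 m.

38.72 m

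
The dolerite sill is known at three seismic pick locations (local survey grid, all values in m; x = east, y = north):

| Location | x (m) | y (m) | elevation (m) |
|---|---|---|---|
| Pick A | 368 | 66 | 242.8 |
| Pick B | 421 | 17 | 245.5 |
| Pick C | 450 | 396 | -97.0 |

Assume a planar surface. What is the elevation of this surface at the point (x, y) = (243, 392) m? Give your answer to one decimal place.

58.1 m

Let the plane be z = a·x + b·y + c.
Pick B−Pick A: 53a − 49b = 2.7;  Pick C−Pick A: 82a + 330b = −339.8.
Solving gives a = −0.73271, b = −0.84763.
Then c = 242.8 − a·368 − b·66 = 568.38.
At (243, 392): z = −178.0 − 332.3 + 568.38 = 58.1 m.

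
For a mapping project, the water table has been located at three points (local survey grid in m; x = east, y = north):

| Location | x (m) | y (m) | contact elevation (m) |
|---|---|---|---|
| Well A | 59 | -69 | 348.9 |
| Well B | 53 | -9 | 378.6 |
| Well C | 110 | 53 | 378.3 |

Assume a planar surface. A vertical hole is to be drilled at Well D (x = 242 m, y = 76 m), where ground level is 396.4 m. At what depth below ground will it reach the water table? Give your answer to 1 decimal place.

72.6 m

Let the plane be z = a·x + b·y + c.
Well B−Well A: −6a + 60b = 29.7;  Well C−Well A: 51a + 122b = 29.4.
Solving gives a = −0.49035, b = 0.44597.
Then c = 348.9 − a·59 − b·-69 = 408.60.
At (242, 76): z_contact = −118.66 + 33.89 + 408.60 = 323.83 m.
Depth below ground = 396.4 − 323.83 = 72.6 m.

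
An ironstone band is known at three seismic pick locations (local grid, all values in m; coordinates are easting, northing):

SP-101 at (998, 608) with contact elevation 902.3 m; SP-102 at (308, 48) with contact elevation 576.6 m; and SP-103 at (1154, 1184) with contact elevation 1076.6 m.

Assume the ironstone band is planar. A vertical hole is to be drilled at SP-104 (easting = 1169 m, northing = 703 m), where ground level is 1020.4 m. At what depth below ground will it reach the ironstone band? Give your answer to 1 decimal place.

Two edge vectors: SP-101→SP-102 = (-690, -560, -325.7), SP-101→SP-103 = (156, 576, 174.3).
Normal n = (SP-101→SP-102) × (SP-101→SP-103) = (89995.2, 69457.8, -310080).
So ∂z/∂easting = −n_x/n_z = 0.290232 and ∂z/∂northing = −n_y/n_z = 0.224000.
Intercept c from SP-101: 902.3 − 289.65 − 136.19 = 476.46.
At (1169, 703): z_contact = 339.28 + 157.47 + 476.46 = 973.21 m.
Depth below ground = 1020.4 − 973.21 = 47.2 m.

47.2 m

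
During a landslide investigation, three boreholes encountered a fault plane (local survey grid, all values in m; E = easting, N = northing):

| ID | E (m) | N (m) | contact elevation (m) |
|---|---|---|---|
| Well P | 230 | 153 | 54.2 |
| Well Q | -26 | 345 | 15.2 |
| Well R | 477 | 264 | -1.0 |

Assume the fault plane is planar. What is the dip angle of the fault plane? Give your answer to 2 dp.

17.96°

Let the plane be z = a·E + b·N + c.
Well Q−Well P: −256a + 192b = −39;  Well R−Well P: 247a + 111b = −55.2.
Solving gives a = −0.08267, b = −0.31335.
Gradient magnitude |∇z| = √(a² + b²) = √(0.00683 + 0.09819) = 0.32407.
True dip = arctan(0.32407) = 17.96°, dipping toward NNE (azimuth ≈ 015°).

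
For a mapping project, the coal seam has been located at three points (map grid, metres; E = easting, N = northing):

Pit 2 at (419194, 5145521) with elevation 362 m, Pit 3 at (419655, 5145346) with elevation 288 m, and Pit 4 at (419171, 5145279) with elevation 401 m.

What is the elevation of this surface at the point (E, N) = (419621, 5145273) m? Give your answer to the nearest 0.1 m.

Two edge vectors: Pit 2→Pit 3 = (461, -175, -74), Pit 2→Pit 4 = (-23, -242, 39).
Normal n = (Pit 2→Pit 3) × (Pit 2→Pit 4) = (-24733, -16277, -115587).
So ∂z/∂E = −n_x/n_z = −0.213977350 and ∂z/∂N = −n_y/n_z = −0.140820334.
Intercept c from Pit 2: 362 + 89698.02 + 724593.99 = 814654.01.
At (419621, 5145273): z = −89789.4 − 724559.1 + 814654.01 = 305.6 m.

305.6 m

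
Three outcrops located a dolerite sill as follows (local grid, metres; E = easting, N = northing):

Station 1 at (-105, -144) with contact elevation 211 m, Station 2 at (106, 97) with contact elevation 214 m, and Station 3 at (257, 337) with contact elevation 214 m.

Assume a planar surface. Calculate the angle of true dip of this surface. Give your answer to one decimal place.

3.4°

Let the plane be z = a·E + b·N + c.
Station 2−Station 1: 211a + 241b = 3;  Station 3−Station 1: 362a + 481b = 3.
Solving gives a = 0.05053, b = −0.03179.
Gradient magnitude |∇z| = √(a² + b²) = √(0.00255 + 0.00101) = 0.05970.
True dip = arctan(0.05970) = 3.4°, dipping toward WNW (azimuth ≈ 302°).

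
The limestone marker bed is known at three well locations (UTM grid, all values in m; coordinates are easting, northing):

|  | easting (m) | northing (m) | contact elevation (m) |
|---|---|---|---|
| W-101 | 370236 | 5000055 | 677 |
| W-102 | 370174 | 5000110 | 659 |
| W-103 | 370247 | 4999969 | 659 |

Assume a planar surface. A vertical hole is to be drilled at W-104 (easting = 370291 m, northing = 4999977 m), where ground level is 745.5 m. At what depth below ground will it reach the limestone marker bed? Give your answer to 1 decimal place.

60.7 m

Let the plane be z = a·easting + b·northing + c.
W-102−W-101: −62a + 55b = −18;  W-103−W-101: 11a − 86b = −18.
Solving gives a = 0.536915591, b = 0.277977576.
Then c = 677 − a·370236 − b·5000055 = −1588011.65.
At (370291, 4999977): z_contact = 198815.01 + 1389881.48 − 1588011.65 = 684.85 m.
Depth below ground = 745.5 − 684.85 = 60.7 m.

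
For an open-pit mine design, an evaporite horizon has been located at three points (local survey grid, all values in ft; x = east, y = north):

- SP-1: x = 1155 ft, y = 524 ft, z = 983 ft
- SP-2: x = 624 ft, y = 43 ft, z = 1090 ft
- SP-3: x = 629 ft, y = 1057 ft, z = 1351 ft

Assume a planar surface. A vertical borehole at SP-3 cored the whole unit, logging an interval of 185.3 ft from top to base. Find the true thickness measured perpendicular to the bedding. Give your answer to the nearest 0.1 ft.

Two edge vectors: SP-1→SP-2 = (-531, -481, 107), SP-1→SP-3 = (-526, 533, 368).
Normal n = (SP-1→SP-2) × (SP-1→SP-3) = (-234039, 139126, -536029).
So ∂z/∂x = −n_x/n_z = −0.43662 and ∂z/∂y = −n_y/n_z = 0.25955.
|∇z| = √(a²+b²) = 0.50794, so dip δ = arctan(0.50794) = 26.93°.
True thickness = vertical thickness × cos δ = 185.3 × cos 26.93° = 165.2 ft.

165.2 ft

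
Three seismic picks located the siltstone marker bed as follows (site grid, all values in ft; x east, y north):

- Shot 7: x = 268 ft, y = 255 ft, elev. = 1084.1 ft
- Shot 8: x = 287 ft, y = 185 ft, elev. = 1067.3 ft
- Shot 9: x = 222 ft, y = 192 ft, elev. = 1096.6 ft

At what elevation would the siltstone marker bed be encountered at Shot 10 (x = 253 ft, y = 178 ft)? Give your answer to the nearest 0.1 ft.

Two edge vectors: Shot 7→Shot 8 = (19, -70, -16.8), Shot 7→Shot 9 = (-46, -63, 12.5).
Normal n = (Shot 7→Shot 8) × (Shot 7→Shot 9) = (-1933.4, 535.3, -4417).
So ∂z/∂x = −n_x/n_z = −0.43772 and ∂z/∂y = −n_y/n_z = 0.12119.
Intercept c from Shot 7: 1084.1 + 117.31 − 30.90 = 1170.50.
At (253, 178): z = −110.7 + 21.6 + 1170.50 = 1081.3 ft.

1081.3 ft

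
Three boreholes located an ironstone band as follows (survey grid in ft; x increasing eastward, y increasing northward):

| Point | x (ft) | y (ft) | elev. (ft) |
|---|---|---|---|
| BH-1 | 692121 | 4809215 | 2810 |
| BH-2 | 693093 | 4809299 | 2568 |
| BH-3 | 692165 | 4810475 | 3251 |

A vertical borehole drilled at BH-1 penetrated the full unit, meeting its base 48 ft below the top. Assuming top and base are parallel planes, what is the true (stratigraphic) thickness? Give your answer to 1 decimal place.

Let the plane be z = a·x + b·y + c.
BH-2−BH-1: 972a + 84b = −242;  BH-3−BH-1: 44a + 1260b = 441.
Solving gives a = −0.28006, b = 0.35978.
|∇z| = √(a²+b²) = 0.45594, so dip δ = arctan(0.45594) = 24.51°.
True thickness = vertical thickness × cos δ = 48 × cos 24.51° = 43.7 ft.

43.7 ft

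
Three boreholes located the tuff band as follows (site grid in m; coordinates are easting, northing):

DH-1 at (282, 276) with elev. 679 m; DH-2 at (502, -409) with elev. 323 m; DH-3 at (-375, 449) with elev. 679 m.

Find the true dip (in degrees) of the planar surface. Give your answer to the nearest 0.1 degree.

30.4°

Two edge vectors: DH-1→DH-2 = (220, -685, -356), DH-1→DH-3 = (-657, 173, 0).
Normal n = (DH-1→DH-2) × (DH-1→DH-3) = (61588, 233892, -411985).
So ∂z/∂easting = −n_x/n_z = 0.14949 and ∂z/∂northing = −n_y/n_z = 0.56772.
Gradient magnitude |∇z| = √(a² + b²) = √(0.02235 + 0.32231) = 0.58707.
True dip = arctan(0.58707) = 30.4°, dipping toward SSW (azimuth ≈ 195°).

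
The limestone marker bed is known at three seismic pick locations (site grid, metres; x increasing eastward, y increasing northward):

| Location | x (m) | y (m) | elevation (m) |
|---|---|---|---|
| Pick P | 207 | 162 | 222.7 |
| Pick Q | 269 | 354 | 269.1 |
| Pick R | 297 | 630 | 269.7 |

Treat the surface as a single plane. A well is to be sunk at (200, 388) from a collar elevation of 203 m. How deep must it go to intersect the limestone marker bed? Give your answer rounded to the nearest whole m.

Let the plane be z = a·x + b·y + c.
Pick Q−Pick P: 62a + 192b = 46.4;  Pick R−Pick P: 90a + 468b = 47.
Solving gives a = 1.08139, b = −0.10753.
Then c = 222.7 − a·207 − b·162 = 16.27.
At (200, 388): z_contact = 216.3 − 41.7 + 16.27 = 190.8 m.
Depth below ground = 203 − 190.8 = 12 m.

12 m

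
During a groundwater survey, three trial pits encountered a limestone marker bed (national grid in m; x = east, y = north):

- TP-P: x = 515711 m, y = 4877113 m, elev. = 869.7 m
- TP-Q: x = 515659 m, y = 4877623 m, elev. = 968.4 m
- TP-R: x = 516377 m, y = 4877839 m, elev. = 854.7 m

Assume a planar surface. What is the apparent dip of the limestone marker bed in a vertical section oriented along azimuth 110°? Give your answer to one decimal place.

14.4°

Two edge vectors: TP-P→TP-Q = (-52, 510, 98.7), TP-P→TP-R = (666, 726, -15).
Normal n = (TP-P→TP-Q) × (TP-P→TP-R) = (-79306.2, 64954.2, -377412).
So ∂z/∂x = −n_x/n_z = −0.21013 and ∂z/∂y = −n_y/n_z = 0.17210.
Unit vector along 110° is (sin 110°, cos 110°) = (0.9397, -0.3420).
Slope in that direction = a·(0.9397) + b·(-0.3420) = −0.25632.
Apparent dip = arctan|0.25632| = 14.4° (true dip is 15.2°, so apparent ≤ true as expected).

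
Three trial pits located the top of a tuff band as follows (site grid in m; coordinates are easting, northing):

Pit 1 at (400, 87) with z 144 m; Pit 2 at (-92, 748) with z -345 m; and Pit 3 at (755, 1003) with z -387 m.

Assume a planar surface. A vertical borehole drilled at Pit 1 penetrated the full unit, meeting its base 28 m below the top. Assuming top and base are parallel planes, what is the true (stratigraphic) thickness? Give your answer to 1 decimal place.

23.5 m

Let the plane be z = a·easting + b·northing + c.
Pit 2−Pit 1: −492a + 661b = −489;  Pit 3−Pit 1: 355a + 916b = −531.
Solving gives a = 0.14144, b = −0.63451.
|∇z| = √(a²+b²) = 0.65008, so dip δ = arctan(0.65008) = 33.03°.
True thickness = vertical thickness × cos δ = 28 × cos 33.03° = 23.5 m.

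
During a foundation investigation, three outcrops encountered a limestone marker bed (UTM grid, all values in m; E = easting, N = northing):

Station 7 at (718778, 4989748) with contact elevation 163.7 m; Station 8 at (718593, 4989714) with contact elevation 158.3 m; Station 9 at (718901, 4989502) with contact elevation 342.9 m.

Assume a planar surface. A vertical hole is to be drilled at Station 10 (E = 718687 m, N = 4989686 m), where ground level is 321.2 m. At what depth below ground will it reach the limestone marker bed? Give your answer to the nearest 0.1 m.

Two edge vectors: Station 7→Station 8 = (-185, -34, -5.4), Station 7→Station 9 = (123, -246, 179.2).
Normal n = (Station 7→Station 8) × (Station 7→Station 9) = (-7421.2, 32487.8, 49692).
So ∂z/∂E = −n_x/n_z = 0.149343959 and ∂z/∂N = −n_y/n_z = −0.653783305.
Intercept c from Station 7: 163.7 − 107345.15 + 3262213.94 = 3155032.49.
At (718687, 4989686): z_contact = 107331.56 − 3262173.40 + 3155032.49 = 190.64 m.
Depth below ground = 321.2 − 190.64 = 130.6 m.

130.6 m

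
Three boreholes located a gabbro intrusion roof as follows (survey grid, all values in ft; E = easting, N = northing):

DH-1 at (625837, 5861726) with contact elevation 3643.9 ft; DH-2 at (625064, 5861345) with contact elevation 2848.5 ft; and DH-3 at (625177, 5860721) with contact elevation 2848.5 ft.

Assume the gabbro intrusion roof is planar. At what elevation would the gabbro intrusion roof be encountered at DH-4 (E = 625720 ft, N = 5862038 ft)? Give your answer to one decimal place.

Two edge vectors: DH-1→DH-2 = (-773, -381, -795.4), DH-1→DH-3 = (-660, -1005, -795.4).
Normal n = (DH-1→DH-2) × (DH-1→DH-3) = (-496329.6, -89880.2, 525405).
So ∂z/∂E = −n_x/n_z = 0.944660976 and ∂z/∂N = −n_y/n_z = 0.171068414.
Intercept c from DH-1: 3643.9 − 591203.79 − 1002756.17 = −1590316.06.
At (625720, 5862038): z = 591093.3 + 1002809.5 − 1590316.06 = 3586.7 ft.

3586.7 ft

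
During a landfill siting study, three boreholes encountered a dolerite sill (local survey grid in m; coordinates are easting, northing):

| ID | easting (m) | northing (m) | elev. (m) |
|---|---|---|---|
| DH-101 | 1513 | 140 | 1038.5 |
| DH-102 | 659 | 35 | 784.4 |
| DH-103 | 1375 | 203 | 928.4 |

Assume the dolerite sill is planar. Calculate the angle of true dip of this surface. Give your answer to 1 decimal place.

Let the plane be z = a·easting + b·northing + c.
DH-102−DH-101: −854a − 105b = −254.1;  DH-103−DH-101: −138a + 63b = −110.1.
Solving gives a = 0.40369, b = −0.86335.
Gradient magnitude |∇z| = √(a² + b²) = √(0.16297 + 0.74537) = 0.95306.
True dip = arctan(0.95306) = 43.6°, dipping toward NNW (azimuth ≈ 335°).

43.6°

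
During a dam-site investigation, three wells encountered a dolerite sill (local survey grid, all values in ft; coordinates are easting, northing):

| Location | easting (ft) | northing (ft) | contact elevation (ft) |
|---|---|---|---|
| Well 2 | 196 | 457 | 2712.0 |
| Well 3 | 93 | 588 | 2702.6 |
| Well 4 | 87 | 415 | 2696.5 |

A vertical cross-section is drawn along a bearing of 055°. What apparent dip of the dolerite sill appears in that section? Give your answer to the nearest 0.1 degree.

Let the plane be z = a·easting + b·northing + c.
Well 3−Well 2: −103a + 131b = −9.4;  Well 4−Well 2: −109a − 42b = −15.5.
Solving gives a = 0.13036, b = 0.03074.
Unit vector along 055° is (sin 55°, cos 55°) = (0.8192, 0.5736).
Slope in that direction = a·(0.8192) + b·(0.5736) = 0.12441.
Apparent dip = arctan|0.12441| = 7.1° (true dip is 7.6°, so apparent ≤ true as expected).

7.1°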